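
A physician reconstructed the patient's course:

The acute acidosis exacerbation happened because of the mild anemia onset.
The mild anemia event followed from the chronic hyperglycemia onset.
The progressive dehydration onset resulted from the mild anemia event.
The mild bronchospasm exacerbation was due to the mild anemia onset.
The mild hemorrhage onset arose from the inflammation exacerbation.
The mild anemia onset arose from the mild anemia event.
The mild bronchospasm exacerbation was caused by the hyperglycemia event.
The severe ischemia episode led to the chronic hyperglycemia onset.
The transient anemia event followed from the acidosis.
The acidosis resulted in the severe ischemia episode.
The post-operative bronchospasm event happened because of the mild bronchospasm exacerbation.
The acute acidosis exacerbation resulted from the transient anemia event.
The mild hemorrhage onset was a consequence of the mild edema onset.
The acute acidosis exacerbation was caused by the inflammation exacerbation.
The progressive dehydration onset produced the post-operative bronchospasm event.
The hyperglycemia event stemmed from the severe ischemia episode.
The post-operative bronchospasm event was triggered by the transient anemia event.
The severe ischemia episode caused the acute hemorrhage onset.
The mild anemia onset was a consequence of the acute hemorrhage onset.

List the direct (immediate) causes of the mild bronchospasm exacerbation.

the hyperglycemia event, the mild anemia onset

Upstream contributors include the acidosis, the severe ischemia episode, the acute hemorrhage onset, the chronic hyperglycemia onset, the mild anemia event, but only the hyperglycemia event, the mild anemia onset feed directly into the mild bronchospasm exacerbation.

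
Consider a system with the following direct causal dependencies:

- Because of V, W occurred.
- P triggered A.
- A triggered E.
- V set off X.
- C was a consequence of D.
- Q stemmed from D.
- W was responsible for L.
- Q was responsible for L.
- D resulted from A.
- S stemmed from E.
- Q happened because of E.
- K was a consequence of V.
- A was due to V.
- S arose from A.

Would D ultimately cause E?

D leads to C, Q, L; E is not among them.

No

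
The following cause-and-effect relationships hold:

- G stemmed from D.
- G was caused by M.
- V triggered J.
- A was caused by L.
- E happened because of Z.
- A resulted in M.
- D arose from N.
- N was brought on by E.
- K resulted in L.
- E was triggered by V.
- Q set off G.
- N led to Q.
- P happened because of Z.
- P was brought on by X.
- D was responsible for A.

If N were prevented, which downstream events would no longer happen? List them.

D, Q

Downstream of N: D, A, Q, M, G.
Of those, still caused via another path: A, M, G.
The remainder have no surviving cause.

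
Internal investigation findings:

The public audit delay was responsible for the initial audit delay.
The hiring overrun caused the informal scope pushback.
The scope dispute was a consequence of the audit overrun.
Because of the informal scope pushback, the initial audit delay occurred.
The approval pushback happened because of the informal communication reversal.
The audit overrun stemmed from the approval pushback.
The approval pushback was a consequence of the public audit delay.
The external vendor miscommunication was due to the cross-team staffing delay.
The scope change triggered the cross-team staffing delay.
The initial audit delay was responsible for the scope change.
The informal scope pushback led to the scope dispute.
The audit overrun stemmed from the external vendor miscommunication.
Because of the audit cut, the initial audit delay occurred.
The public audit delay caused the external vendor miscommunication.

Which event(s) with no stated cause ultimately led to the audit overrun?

the audit cut, the hiring overrun, the informal communication reversal, the public audit delay

Tracing upstream from the audit overrun: the audit overrun ← the external vendor miscommunication ← the cross-team staffing delay ← the scope change ← the initial audit delay ← the informal scope pushback ← the hiring overrun.
A separate upstream branch: the audit overrun ← the external vendor miscommunication ← the cross-team staffing delay ← the scope change ← the initial audit delay ← the audit cut.
A separate upstream branch: the audit overrun ← the external vendor miscommunication ← the public audit delay.
A separate upstream branch: the audit overrun ← the approval pushback ← the informal communication reversal.
Each of those chain origins has no stated cause.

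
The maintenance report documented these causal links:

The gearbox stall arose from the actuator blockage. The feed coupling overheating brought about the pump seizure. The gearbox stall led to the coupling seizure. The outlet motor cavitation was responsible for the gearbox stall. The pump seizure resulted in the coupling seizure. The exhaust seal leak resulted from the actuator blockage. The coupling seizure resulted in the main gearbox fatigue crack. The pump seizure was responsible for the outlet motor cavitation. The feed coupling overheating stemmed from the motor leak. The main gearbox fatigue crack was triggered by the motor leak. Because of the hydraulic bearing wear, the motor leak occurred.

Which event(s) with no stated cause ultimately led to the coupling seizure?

the actuator blockage, the hydraulic bearing wear

Tracing upstream from the coupling seizure: the coupling seizure ← the pump seizure ← the feed coupling overheating ← the motor leak ← the hydraulic bearing wear.
A separate upstream branch: the coupling seizure ← the gearbox stall ← the actuator blockage.
Each of those chain origins has no stated cause.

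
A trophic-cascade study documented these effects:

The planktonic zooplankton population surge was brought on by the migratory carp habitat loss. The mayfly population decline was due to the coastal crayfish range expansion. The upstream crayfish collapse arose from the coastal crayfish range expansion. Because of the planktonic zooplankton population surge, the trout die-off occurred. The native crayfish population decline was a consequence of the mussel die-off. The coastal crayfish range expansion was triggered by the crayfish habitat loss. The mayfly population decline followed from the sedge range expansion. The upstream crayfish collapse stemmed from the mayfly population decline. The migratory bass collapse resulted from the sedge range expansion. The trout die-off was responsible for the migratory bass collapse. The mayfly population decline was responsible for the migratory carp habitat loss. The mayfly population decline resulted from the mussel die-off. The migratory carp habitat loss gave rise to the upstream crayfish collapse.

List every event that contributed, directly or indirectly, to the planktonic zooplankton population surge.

the coastal crayfish range expansion, the crayfish habitat loss, the mayfly population decline, the migratory carp habitat loss, the mussel die-off, the sedge range expansion

Immediate cause of the planktonic zooplankton population surge: the migratory carp habitat loss.
Further upstream: the crayfish habitat loss, the sedge range expansion, the mussel die-off, the coastal crayfish range expansion, the mayfly population decline.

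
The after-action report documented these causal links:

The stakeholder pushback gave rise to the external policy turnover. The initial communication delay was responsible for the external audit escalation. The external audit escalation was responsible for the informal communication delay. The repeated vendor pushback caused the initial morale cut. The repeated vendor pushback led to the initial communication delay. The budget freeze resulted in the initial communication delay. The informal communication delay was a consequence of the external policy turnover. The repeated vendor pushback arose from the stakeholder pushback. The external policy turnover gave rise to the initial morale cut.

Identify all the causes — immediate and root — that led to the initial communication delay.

the budget freeze, the repeated vendor pushback, the stakeholder pushback

Immediate causes of the initial communication delay: the repeated vendor pushback, the budget freeze.
Further upstream: the stakeholder pushback.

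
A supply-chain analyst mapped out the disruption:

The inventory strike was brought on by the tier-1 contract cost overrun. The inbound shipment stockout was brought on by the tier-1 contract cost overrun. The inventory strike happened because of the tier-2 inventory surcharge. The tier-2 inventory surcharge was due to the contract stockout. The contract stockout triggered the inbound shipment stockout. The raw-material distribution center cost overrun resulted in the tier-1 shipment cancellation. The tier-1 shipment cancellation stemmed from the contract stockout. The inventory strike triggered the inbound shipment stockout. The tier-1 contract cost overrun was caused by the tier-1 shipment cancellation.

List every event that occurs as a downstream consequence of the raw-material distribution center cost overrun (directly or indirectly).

Direct effects: the tier-1 shipment cancellation.
2 steps out: the tier-1 contract cost overrun.
3 steps out: the inventory strike, the inbound shipment stockout.
Not reachable from it: the contract stockout, the tier-2 inventory surcharge.

the inbound shipment stockout, the inventory strike, the tier-1 contract cost overrun, the tier-1 shipment cancellation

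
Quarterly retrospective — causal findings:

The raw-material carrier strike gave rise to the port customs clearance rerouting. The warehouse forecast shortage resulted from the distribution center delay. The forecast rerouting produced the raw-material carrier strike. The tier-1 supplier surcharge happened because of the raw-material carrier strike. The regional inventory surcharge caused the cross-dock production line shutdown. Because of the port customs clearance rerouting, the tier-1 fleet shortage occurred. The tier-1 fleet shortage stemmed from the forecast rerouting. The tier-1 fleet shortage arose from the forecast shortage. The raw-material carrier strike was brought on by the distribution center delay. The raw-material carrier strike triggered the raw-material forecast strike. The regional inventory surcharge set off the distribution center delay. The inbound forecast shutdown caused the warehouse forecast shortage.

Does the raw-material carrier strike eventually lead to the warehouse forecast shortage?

No

The raw-material carrier strike leads to the tier-1 supplier surcharge, the port customs clearance rerouting, the tier-1 fleet shortage, the raw-material forecast strike; the warehouse forecast shortage is not among them.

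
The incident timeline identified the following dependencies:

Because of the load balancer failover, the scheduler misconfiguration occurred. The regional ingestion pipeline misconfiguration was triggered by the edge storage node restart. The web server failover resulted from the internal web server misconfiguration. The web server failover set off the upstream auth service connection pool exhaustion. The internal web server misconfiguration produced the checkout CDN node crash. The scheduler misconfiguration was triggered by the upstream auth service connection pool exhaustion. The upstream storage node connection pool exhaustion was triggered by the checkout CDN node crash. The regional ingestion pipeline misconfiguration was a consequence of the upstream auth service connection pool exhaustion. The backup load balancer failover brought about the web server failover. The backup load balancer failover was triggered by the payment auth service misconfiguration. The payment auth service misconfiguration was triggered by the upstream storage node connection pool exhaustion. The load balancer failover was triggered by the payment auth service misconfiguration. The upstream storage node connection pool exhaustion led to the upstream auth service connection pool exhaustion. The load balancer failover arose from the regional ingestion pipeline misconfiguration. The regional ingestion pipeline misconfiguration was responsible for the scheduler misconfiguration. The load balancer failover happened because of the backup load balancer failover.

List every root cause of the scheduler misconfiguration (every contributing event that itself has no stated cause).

Tracing upstream from the scheduler misconfiguration: the scheduler misconfiguration ← the upstream auth service connection pool exhaustion ← the web server failover ← the internal web server misconfiguration.
A separate upstream branch: the scheduler misconfiguration ← the regional ingestion pipeline misconfiguration ← the edge storage node restart.
Each of those chain origins has no stated cause.

the edge storage node restart, the internal web server misconfiguration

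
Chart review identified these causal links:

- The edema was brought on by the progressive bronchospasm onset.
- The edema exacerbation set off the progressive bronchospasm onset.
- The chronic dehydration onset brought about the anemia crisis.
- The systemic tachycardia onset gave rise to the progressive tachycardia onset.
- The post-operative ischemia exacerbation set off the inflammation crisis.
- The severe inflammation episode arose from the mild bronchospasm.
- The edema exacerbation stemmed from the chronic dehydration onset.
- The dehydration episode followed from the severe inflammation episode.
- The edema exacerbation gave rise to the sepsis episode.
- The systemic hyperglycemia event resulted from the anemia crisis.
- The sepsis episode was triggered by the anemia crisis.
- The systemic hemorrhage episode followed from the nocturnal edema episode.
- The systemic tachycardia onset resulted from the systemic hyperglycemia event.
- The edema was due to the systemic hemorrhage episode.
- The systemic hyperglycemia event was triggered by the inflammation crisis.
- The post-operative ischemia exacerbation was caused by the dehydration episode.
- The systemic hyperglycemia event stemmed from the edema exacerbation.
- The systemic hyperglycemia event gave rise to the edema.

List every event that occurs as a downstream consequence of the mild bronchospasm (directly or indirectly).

the dehydration episode, the edema, the inflammation crisis, the post-operative ischemia exacerbation, the progressive tachycardia onset, the severe inflammation episode, the systemic hyperglycemia event, the systemic tachycardia onset

Direct effects: the severe inflammation episode.
2 steps out: the dehydration episode.
3 steps out: the post-operative ischemia exacerbation.
4 steps out: the inflammation crisis.
5 steps out: the systemic hyperglycemia event.
6 steps out: the edema, the systemic tachycardia onset.
7 steps out: the progressive tachycardia onset.
Not reachable from it: the chronic dehydration onset, the edema exacerbation, the nocturnal edema episode, the anemia crisis, the sepsis episode, the progressive bronchospasm onset, the systemic hemorrhage episode.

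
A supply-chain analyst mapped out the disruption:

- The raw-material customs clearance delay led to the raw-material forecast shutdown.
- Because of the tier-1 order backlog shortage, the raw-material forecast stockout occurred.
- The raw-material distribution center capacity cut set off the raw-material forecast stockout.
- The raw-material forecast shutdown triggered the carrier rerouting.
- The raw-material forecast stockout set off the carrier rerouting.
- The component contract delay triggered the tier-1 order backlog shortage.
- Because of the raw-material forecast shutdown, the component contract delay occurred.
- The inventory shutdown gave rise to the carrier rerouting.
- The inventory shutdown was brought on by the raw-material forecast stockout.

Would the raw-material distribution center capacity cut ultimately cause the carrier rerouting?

There is a causal chain: the raw-material distribution center capacity cut → the raw-material forecast stockout → the carrier rerouting.

Yes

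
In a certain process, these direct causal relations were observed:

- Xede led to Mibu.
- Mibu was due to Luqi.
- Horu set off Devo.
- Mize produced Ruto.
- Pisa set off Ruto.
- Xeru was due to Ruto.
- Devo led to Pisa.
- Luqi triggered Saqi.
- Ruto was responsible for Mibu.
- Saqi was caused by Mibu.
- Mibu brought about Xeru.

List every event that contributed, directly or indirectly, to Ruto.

Devo, Horu, Mize, Pisa

Immediate causes of Ruto: Pisa, Mize.
Further upstream: Horu, Devo.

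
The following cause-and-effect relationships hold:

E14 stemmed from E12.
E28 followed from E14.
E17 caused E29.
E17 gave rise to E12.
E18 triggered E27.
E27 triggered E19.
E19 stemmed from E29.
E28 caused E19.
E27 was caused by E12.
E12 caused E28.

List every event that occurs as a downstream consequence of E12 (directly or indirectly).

Direct effects: E27, E14, E28.
2 steps out: E19.
Not reachable from it: E17, E29, E18.

E14, E19, E27, E28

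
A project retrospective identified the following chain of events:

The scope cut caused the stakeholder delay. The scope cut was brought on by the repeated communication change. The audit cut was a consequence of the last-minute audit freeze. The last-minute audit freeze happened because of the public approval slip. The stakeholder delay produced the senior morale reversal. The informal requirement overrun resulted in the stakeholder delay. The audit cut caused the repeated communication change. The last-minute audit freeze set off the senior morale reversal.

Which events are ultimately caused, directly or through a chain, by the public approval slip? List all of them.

the audit cut, the last-minute audit freeze, the repeated communication change, the scope cut, the senior morale reversal, the stakeholder delay

Direct effects: the last-minute audit freeze.
2 steps out: the audit cut, the senior morale reversal.
3 steps out: the repeated communication change.
4 steps out: the scope cut.
5 steps out: the stakeholder delay.
Not reachable from it: the informal requirement overrun.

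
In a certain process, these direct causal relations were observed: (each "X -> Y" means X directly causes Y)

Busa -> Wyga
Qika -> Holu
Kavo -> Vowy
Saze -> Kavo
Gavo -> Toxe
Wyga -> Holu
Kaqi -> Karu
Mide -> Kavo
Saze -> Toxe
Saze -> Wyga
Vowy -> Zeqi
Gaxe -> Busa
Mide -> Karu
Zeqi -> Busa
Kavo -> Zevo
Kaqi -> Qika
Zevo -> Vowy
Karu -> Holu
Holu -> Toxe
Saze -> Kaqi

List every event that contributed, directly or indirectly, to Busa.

Immediate causes of Busa: Gaxe, Zeqi.
Further upstream: Mide, Saze, Kavo, Zevo, Vowy.

Gaxe, Kavo, Mide, Saze, Vowy, Zeqi, Zevo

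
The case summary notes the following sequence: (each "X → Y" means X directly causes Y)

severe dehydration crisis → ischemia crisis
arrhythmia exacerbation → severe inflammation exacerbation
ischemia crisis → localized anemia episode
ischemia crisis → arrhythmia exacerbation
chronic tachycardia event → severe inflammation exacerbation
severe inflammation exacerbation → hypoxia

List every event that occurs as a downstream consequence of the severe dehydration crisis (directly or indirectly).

the arrhythmia exacerbation, the hypoxia, the ischemia crisis, the localized anemia episode, the severe inflammation exacerbation

Direct effects: the ischemia crisis.
2 steps out: the arrhythmia exacerbation, the localized anemia episode.
3 steps out: the severe inflammation exacerbation.
4 steps out: the hypoxia.
Not reachable from it: the chronic tachycardia event.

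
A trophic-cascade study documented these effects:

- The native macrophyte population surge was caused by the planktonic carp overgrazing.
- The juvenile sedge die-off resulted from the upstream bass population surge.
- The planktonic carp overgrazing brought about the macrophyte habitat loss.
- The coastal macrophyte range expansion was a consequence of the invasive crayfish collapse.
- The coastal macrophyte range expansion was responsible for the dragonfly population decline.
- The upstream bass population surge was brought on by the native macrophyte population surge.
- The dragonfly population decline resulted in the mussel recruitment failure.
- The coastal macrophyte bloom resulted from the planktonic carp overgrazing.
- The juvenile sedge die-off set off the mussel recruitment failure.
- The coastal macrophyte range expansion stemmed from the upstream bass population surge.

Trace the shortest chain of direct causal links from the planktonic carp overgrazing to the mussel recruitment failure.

the planktonic carp overgrazing → the native macrophyte population surge
the native macrophyte population surge → the upstream bass population surge
the upstream bass population surge → the juvenile sedge die-off
the juvenile sedge die-off → the mussel recruitment failure
Length: 4 steps.

the planktonic carp overgrazing → the native macrophyte population surge → the upstream bass population surge → the juvenile sedge die-off → the mussel recruitment failure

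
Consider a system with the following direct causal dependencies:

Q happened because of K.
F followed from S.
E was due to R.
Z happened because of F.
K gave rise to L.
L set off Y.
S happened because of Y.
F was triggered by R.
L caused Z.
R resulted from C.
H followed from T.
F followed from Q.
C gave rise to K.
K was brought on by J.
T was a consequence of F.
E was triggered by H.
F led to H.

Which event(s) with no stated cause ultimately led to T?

C, J

Tracing upstream from T: T ← F ← R ← C.
A separate upstream branch: T ← F ← Q ← K ← J.
Each of those chain origins has no stated cause.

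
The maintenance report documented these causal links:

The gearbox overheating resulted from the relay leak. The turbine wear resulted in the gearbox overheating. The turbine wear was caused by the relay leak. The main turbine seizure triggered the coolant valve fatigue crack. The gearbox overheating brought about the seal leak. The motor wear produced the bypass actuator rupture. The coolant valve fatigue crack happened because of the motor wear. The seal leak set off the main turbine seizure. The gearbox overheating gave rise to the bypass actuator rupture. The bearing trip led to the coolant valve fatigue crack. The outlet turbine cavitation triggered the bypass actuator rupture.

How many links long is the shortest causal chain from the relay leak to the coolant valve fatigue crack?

Shortest chain: the relay leak → the gearbox overheating → the seal leak → the main turbine seizure → the coolant valve fatigue crack.

4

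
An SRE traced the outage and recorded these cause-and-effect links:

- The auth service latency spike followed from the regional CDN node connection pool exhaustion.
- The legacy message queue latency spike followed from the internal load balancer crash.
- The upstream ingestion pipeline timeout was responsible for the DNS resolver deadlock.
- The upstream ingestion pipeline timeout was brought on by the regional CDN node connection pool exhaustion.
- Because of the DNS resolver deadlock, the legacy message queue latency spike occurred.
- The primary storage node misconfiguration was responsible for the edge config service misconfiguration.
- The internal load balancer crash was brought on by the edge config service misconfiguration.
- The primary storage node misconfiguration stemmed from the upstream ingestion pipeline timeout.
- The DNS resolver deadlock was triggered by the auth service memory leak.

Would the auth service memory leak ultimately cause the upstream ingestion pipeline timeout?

The auth service memory leak leads to the DNS resolver deadlock, the legacy message queue latency spike; the upstream ingestion pipeline timeout is not among them.

No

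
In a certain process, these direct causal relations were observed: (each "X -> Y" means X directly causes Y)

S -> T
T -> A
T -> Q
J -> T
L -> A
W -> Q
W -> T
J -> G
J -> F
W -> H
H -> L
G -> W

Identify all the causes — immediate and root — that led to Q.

G, J, S, T, W

Immediate causes of Q: W, T.
Further upstream: J, G, S.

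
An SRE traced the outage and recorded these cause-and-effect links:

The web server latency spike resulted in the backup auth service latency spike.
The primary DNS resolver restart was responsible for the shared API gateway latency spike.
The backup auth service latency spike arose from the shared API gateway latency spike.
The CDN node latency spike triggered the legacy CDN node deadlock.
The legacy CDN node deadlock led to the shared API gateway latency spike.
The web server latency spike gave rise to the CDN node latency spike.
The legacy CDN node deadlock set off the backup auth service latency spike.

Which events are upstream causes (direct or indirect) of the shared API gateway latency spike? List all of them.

Immediate causes of the shared API gateway latency spike: the legacy CDN node deadlock, the primary DNS resolver restart.
Further upstream: the web server latency spike, the CDN node latency spike.

the CDN node latency spike, the legacy CDN node deadlock, the primary DNS resolver restart, the web server latency spike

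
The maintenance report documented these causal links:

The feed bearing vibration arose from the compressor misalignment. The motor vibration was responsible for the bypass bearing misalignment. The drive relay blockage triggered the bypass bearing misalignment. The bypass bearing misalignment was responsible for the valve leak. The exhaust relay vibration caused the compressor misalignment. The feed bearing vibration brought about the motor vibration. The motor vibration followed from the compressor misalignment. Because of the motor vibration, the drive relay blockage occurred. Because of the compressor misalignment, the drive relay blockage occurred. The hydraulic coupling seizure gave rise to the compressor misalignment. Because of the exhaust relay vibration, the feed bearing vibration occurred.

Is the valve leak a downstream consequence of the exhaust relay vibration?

There is a causal chain: the exhaust relay vibration → the compressor misalignment → the motor vibration → the bypass bearing misalignment → the valve leak.

Yes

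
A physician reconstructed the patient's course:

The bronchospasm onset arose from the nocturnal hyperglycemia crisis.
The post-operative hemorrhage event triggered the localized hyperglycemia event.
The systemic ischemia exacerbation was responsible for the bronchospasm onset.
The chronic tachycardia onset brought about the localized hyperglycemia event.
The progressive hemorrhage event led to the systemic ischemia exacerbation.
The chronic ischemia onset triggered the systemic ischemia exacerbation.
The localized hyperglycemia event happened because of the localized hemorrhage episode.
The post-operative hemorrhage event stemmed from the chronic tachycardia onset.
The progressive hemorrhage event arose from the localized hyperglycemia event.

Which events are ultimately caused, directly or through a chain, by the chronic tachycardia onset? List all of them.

the bronchospasm onset, the localized hyperglycemia event, the post-operative hemorrhage event, the progressive hemorrhage event, the systemic ischemia exacerbation

Direct effects: the post-operative hemorrhage event, the localized hyperglycemia event.
2 steps out: the progressive hemorrhage event.
3 steps out: the systemic ischemia exacerbation.
4 steps out: the bronchospasm onset.
Not reachable from it: the localized hemorrhage episode, the nocturnal hyperglycemia crisis, the chronic ischemia onset.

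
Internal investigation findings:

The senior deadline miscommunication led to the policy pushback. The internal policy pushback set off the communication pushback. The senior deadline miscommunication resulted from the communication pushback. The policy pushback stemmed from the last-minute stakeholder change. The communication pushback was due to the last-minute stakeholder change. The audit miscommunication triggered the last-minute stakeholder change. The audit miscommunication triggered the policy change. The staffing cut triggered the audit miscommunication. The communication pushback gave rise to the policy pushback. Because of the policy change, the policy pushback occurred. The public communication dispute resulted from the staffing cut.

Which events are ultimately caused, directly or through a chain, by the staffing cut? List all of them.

Direct effects: the public communication dispute, the audit miscommunication.
2 steps out: the last-minute stakeholder change, the policy change.
3 steps out: the communication pushback, the policy pushback.
4 steps out: the senior deadline miscommunication.
Not reachable from it: the internal policy pushback.

the audit miscommunication, the communication pushback, the last-minute stakeholder change, the policy change, the policy pushback, the public communication dispute, the senior deadline miscommunication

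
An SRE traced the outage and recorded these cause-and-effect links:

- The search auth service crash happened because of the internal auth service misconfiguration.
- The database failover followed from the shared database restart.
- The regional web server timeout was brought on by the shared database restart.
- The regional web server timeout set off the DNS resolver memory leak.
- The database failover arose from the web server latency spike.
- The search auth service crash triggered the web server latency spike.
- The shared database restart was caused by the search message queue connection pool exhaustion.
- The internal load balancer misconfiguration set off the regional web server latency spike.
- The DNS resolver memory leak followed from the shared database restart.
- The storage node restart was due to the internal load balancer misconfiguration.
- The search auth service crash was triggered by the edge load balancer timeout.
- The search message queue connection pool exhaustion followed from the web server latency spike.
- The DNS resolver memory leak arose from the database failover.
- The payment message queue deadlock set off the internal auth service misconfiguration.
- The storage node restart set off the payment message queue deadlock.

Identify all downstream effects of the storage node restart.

Direct effects: the payment message queue deadlock.
2 steps out: the internal auth service misconfiguration.
3 steps out: the search auth service crash.
4 steps out: the web server latency spike.
5 steps out: the search message queue connection pool exhaustion, the database failover.
6 steps out: the shared database restart, the DNS resolver memory leak.
7 steps out: the regional web server timeout.
Not reachable from it: the internal load balancer misconfiguration, the regional web server latency spike, the edge load balancer timeout.

the DNS resolver memory leak, the database failover, the internal auth service misconfiguration, the payment message queue deadlock, the regional web server timeout, the search auth service crash, the search message queue connection pool exhaustion, the shared database restart, the web server latency spike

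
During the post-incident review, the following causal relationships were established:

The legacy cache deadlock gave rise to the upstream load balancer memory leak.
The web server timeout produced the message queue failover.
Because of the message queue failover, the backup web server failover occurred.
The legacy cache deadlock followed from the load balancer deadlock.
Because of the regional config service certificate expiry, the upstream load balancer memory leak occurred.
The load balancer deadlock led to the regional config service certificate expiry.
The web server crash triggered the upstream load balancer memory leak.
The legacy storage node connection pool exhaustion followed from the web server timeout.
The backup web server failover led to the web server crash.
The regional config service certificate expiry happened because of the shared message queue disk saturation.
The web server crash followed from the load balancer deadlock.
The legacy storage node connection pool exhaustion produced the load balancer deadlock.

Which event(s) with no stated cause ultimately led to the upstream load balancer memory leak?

Tracing upstream from the upstream load balancer memory leak: the upstream load balancer memory leak ← the regional config service certificate expiry ← the load balancer deadlock ← the legacy storage node connection pool exhaustion ← the web server timeout.
A separate upstream branch: the upstream load balancer memory leak ← the regional config service certificate expiry ← the shared message queue disk saturation.
Each of those chain origins has no stated cause.

the shared message queue disk saturation, the web server timeout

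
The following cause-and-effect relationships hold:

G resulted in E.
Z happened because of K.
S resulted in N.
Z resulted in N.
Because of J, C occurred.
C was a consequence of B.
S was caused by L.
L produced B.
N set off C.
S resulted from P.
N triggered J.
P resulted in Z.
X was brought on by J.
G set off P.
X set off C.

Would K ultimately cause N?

Yes

There is a causal chain: K → Z → N.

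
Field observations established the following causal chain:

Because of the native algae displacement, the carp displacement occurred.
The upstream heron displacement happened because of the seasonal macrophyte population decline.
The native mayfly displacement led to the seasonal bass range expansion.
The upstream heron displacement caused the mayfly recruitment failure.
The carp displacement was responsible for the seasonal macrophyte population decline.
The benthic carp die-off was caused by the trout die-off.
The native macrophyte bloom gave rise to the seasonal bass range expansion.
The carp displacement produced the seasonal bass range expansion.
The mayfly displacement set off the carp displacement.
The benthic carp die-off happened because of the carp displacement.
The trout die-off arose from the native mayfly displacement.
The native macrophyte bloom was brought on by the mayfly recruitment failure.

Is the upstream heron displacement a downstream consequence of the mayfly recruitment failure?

No

The mayfly recruitment failure leads to the native macrophyte bloom, the seasonal bass range expansion; the upstream heron displacement is not among them.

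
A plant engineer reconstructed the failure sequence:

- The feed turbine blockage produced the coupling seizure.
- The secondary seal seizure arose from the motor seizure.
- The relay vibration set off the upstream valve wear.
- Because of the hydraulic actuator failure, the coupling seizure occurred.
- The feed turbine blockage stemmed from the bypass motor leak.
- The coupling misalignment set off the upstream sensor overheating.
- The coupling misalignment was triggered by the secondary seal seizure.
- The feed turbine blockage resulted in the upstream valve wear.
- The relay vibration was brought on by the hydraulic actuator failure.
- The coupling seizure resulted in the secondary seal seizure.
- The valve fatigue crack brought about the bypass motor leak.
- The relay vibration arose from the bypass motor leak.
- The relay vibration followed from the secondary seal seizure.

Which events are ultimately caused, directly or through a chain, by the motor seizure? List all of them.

the coupling misalignment, the relay vibration, the secondary seal seizure, the upstream sensor overheating, the upstream valve wear

Direct effects: the secondary seal seizure.
2 steps out: the coupling misalignment, the relay vibration.
3 steps out: the upstream sensor overheating, the upstream valve wear.
Not reachable from it: the valve fatigue crack, the hydraulic actuator failure, the bypass motor leak, the feed turbine blockage, the coupling seizure.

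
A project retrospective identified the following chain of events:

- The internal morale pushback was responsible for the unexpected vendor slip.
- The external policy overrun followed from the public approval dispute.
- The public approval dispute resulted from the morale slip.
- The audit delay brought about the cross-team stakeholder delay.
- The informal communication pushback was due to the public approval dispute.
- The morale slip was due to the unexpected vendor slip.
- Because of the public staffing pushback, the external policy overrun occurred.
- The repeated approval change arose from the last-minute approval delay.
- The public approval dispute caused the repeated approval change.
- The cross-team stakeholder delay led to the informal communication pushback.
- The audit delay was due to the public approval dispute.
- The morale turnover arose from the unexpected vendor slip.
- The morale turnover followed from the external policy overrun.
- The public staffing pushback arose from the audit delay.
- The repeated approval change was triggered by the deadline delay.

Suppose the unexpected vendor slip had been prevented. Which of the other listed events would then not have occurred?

Downstream of the unexpected vendor slip: the morale slip, the public approval dispute, the audit delay, the cross-team stakeholder delay, the informal communication pushback, the repeated approval change, the public staffing pushback, the external policy overrun, the morale turnover.
Of those, still caused via another path: the repeated approval change.
The remainder have no surviving cause.

the audit delay, the cross-team stakeholder delay, the external policy overrun, the informal communication pushback, the morale slip, the morale turnover, the public approval dispute, the public staffing pushback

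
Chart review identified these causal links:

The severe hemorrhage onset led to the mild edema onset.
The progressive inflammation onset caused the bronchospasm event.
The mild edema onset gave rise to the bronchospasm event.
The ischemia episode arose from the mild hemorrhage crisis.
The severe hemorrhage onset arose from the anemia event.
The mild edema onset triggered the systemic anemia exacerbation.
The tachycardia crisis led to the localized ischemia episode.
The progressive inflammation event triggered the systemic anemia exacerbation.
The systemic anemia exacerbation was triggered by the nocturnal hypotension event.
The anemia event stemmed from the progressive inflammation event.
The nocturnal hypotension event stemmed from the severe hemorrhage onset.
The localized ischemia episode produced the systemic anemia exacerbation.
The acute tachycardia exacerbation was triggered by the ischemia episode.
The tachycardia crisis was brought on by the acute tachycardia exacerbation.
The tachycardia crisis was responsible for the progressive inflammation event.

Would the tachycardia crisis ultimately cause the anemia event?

Yes

There is a causal chain: the tachycardia crisis → the progressive inflammation event → the anemia event.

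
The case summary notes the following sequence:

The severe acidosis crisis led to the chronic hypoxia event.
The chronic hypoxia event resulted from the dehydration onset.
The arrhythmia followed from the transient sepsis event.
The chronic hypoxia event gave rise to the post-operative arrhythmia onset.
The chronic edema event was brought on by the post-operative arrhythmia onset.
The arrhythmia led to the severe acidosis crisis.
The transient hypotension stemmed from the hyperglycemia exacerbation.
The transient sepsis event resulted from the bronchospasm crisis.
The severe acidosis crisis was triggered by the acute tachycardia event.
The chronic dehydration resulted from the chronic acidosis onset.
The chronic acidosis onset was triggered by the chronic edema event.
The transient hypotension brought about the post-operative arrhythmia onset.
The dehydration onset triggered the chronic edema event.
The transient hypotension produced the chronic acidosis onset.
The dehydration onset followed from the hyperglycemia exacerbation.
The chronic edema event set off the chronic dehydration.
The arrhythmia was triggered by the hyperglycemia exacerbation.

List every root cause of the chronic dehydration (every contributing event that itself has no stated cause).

the acute tachycardia event, the bronchospasm crisis, the hyperglycemia exacerbation

Tracing upstream from the chronic dehydration: the chronic dehydration ← the chronic edema event ← the post-operative arrhythmia onset ← the chronic hypoxia event ← the severe acidosis crisis ← the arrhythmia ← the transient sepsis event ← the bronchospasm crisis.
A separate upstream branch: the chronic dehydration ← the chronic edema event ← the post-operative arrhythmia onset ← the chronic hypoxia event ← the severe acidosis crisis ← the acute tachycardia event.
A separate upstream branch: the chronic dehydration ← the chronic edema event ← the dehydration onset ← the hyperglycemia exacerbation.
Each of those chain origins has no stated cause.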